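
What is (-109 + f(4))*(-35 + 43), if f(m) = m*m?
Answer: -744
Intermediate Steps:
f(m) = m**2
(-109 + f(4))*(-35 + 43) = (-109 + 4**2)*(-35 + 43) = (-109 + 16)*8 = -93*8 = -744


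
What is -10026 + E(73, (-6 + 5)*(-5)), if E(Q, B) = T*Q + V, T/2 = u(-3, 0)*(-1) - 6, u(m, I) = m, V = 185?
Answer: -10279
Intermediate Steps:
T = -6 (T = 2*(-3*(-1) - 6) = 2*(3 - 6) = 2*(-3) = -6)
E(Q, B) = 185 - 6*Q (E(Q, B) = -6*Q + 185 = 185 - 6*Q)
-10026 + E(73, (-6 + 5)*(-5)) = -10026 + (185 - 6*73) = -10026 + (185 - 438) = -10026 - 253 = -10279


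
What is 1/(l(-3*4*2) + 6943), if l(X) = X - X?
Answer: 1/6943 ≈ 0.00014403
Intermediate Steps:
l(X) = 0
1/(l(-3*4*2) + 6943) = 1/(0 + 6943) = 1/6943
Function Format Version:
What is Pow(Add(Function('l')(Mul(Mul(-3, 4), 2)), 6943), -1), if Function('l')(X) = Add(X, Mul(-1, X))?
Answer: Rational(1, 6943) ≈ 0.00014403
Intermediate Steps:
Function('l')(X) = 0
Pow(Add(Function('l')(Mul(Mul(-3, 4), 2)), 6943), -1) = Pow(Add(0, 6943), -1) = Pow(6943, -1) = Rational(1, 6943)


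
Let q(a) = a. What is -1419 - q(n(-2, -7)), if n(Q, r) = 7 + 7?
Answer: -1433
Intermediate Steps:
n(Q, r) = 14
-1419 - q(n(-2, -7)) = -1419 - 1*14 = -1419 - 14 = -1433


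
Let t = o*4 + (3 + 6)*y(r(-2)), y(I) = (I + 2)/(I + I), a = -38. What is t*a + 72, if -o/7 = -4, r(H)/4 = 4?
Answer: -35011/8 ≈ -4376.4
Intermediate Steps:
r(H) = 16 (r(H) = 4*4 = 16)
o = 28 (o = -7*(-4) = 28)
y(I) = (2 + I)/(2*I) (y(I) = (2 + I)/((2*I)) = (2 + I)*(1/(2*I)) = (2 + I)/(2*I))
t = 1873/16 (t = 28*4 + (3 + 6)*((½)*(2 + 16)/16) = 112 + 9*((½)*(1/16)*18) = 112 + 9*(9/16) = 112 + 81/16 = 1873/16 ≈ 117.06)
t*a + 72 = (1873/16)*(-38) + 72 = -35587/8 + 72 = -35011/8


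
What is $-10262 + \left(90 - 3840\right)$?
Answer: $-14012$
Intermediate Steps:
$-10262 + \left(90 - 3840\right) = -10262 - 3750 = -14012$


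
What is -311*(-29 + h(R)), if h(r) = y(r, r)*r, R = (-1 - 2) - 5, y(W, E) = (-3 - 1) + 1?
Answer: 1555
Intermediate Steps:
y(W, E) = -3 (y(W, E) = -4 + 1 = -3)
R = -8 (R = -3 - 5 = -8)
h(r) = -3*r
-311*(-29 + h(R)) = -311*(-29 - 3*(-8)) = -311*(-29 + 24) = -311*(-5) = 1555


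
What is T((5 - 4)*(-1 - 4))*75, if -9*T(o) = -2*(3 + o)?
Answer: -100/3 ≈ -33.333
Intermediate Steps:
T(o) = ⅔ + 2*o/9 (T(o) = -(-2)*(3 + o)/9 = -(-6 - 2*o)/9 = ⅔ + 2*o/9)
T((5 - 4)*(-1 - 4))*75 = (⅔ + 2*((5 - 4)*(-1 - 4))/9)*75 = (⅔ + 2*(1*(-5))/9)*75 = (⅔ + (2/9)*(-5))*75 = (⅔ - 10/9)*75 = -4/9*75 = -100/3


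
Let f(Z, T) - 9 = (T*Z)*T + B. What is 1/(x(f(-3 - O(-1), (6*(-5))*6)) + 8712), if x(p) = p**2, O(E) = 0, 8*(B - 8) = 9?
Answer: 64/604436834593 ≈ 1.0588e-10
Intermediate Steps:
B = 73/8 (B = 8 + (1/8)*9 = 8 + 9/8 = 73/8 ≈ 9.1250)
f(Z, T) = 145/8 + Z*T**2 (f(Z, T) = 9 + ((T*Z)*T + 73/8) = 9 + (Z*T**2 + 73/8) = 9 + (73/8 + Z*T**2) = 145/8 + Z*T**2)
1/(x(f(-3 - O(-1), (6*(-5))*6)) + 8712) = 1/((145/8 + (-3 - 1*0)*((6*(-5))*6)**2)**2 + 8712) = 1/((145/8 + (-3 + 0)*(-30*6)**2)**2 + 8712) = 1/((145/8 - 3*(-180)**2)**2 + 8712) = 1/((145/8 - 3*32400)**2 + 8712) = 1/((145/8 - 97200)**2 + 8712) = 1/((-777455/8)**2 + 8712) = 1/(604436277025/64 + 8712) = 1/(604436834593/64) = 64/604436834593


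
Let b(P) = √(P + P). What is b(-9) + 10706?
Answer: 10706 + 3*I*√2 ≈ 10706.0 + 4.2426*I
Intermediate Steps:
b(P) = √2*√P (b(P) = √(2*P) = √2*√P)
b(-9) + 10706 = √2*√(-9) + 10706 = √2*(3*I) + 10706 = 3*I*√2 + 10706 = 10706 + 3*I*√2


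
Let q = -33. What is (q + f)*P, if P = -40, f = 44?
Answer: -440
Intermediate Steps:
(q + f)*P = (-33 + 44)*(-40) = 11*(-40) = -440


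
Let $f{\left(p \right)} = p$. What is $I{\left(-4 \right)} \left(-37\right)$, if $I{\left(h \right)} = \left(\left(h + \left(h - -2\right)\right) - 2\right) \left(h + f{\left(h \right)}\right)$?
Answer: $-2368$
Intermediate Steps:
$I{\left(h \right)} = 4 h^{2}$ ($I{\left(h \right)} = \left(\left(h + \left(h - -2\right)\right) - 2\right) \left(h + h\right) = \left(\left(h + \left(h + 2\right)\right) - 2\right) 2 h = \left(\left(h + \left(2 + h\right)\right) - 2\right) 2 h = \left(\left(2 + 2 h\right) - 2\right) 2 h = 2 h 2 h = 4 h^{2}$)
$I{\left(-4 \right)} \left(-37\right) = 4 \left(-4\right)^{2} \left(-37\right) = 4 \cdot 16 \left(-37\right) = 64 \left(-37\right) = -2368$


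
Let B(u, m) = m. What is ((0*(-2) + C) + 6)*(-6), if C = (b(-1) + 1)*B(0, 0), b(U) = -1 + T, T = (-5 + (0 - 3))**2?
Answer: -36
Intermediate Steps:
T = 64 (T = (-5 - 3)**2 = (-8)**2 = 64)
b(U) = 63 (b(U) = -1 + 64 = 63)
C = 0 (C = (63 + 1)*0 = 64*0 = 0)
((0*(-2) + C) + 6)*(-6) = ((0*(-2) + 0) + 6)*(-6) = ((0 + 0) + 6)*(-6) = (0 + 6)*(-6) = 6*(-6) = -36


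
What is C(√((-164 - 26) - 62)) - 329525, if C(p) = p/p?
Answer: -329524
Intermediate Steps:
C(p) = 1
C(√((-164 - 26) - 62)) - 329525 = 1 - 329525 = -329524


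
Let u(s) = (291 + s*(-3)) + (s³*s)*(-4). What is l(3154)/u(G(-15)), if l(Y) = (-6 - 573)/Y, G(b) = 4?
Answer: 579/2349730 ≈ 0.00024641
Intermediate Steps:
u(s) = 291 - 4*s⁴ - 3*s (u(s) = (291 - 3*s) + s⁴*(-4) = (291 - 3*s) - 4*s⁴ = 291 - 4*s⁴ - 3*s)
l(Y) = -579/Y
l(3154)/u(G(-15)) = (-579/3154)/(291 - 4*4⁴ - 3*4) = (-579*1/3154)/(291 - 4*256 - 12) = -579/(3154*(291 - 1024 - 12)) = -579/3154/(-745) = -579/3154*(-1/745) = 579/2349730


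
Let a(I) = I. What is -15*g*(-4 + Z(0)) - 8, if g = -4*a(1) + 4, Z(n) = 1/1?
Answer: -8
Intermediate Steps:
Z(n) = 1
g = 0 (g = -4*1 + 4 = -4 + 4 = 0)
-15*g*(-4 + Z(0)) - 8 = -0*(-4 + 1) - 8 = -0*(-3) - 8 = -15*0 - 8 = 0 - 8 = -8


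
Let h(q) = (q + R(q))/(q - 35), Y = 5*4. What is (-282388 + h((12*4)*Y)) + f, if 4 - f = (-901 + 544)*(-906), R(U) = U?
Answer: -112077426/185 ≈ -6.0582e+5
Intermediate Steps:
Y = 20
h(q) = 2*q/(-35 + q) (h(q) = (q + q)/(q - 35) = (2*q)/(-35 + q) = 2*q/(-35 + q))
f = -323438 (f = 4 - (-901 + 544)*(-906) = 4 - (-357)*(-906) = 4 - 1*323442 = 4 - 323442 = -323438)
(-282388 + h((12*4)*Y)) + f = (-282388 + 2*((12*4)*20)/(-35 + (12*4)*20)) - 323438 = (-282388 + 2*(48*20)/(-35 + 48*20)) - 323438 = (-282388 + 2*960/(-35 + 960)) - 323438 = (-282388 + 2*960/925) - 323438 = (-282388 + 2*960*(1/925)) - 323438 = (-282388 + 384/185) - 323438 = -52241396/185 - 323438 = -112077426/185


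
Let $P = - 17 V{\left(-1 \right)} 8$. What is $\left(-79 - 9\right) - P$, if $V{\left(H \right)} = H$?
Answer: $-224$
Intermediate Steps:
$P = 136$ ($P = \left(-17\right) \left(-1\right) 8 = 17 \cdot 8 = 136$)
$\left(-79 - 9\right) - P = \left(-79 - 9\right) - 136 = -88 - 136 = -224$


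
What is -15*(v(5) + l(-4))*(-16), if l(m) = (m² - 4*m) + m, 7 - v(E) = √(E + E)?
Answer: 8400 - 240*√10 ≈ 7641.1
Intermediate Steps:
v(E) = 7 - √2*√E (v(E) = 7 - √(E + E) = 7 - √(2*E) = 7 - √2*√E)
l(m) = m² - 3*m
-15*(v(5) + l(-4))*(-16) = -15*((7 - √2*√5) - 4*(-3 - 4))*(-16) = -15*((7 - √10) - 4*(-7))*(-16) = -15*((7 - √10) + 28)*(-16) = -15*(35 - √10)*(-16) = -3*(175 - 5*√10)*(-16) = (-525 + 15*√10)*(-16) = 8400 - 240*√10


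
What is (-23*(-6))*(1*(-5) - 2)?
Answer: -966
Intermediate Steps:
(-23*(-6))*(1*(-5) - 2) = 138*(-5 - 2) = 138*(-7) = -966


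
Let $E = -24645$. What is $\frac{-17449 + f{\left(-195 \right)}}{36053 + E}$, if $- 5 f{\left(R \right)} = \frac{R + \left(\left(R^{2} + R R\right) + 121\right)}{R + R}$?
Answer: $- \frac{16974787}{11122800} \approx -1.5261$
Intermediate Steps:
$f{\left(R \right)} = - \frac{121 + R + 2 R^{2}}{10 R}$ ($f{\left(R \right)} = - \frac{\left(R + \left(\left(R^{2} + R R\right) + 121\right)\right) \frac{1}{R + R}}{5} = - \frac{\left(R + \left(\left(R^{2} + R^{2}\right) + 121\right)\right) \frac{1}{2 R}}{5} = - \frac{\left(R + \left(2 R^{2} + 121\right)\right) \frac{1}{2 R}}{5} = - \frac{\left(R + \left(121 + 2 R^{2}\right)\right) \frac{1}{2 R}}{5} = - \frac{\left(121 + R + 2 R^{2}\right) \frac{1}{2 R}}{5} = - \frac{\frac{1}{2} \frac{1}{R} \left(121 + R + 2 R^{2}\right)}{5} = - \frac{121 + R + 2 R^{2}}{10 R}$)
$\frac{-17449 + f{\left(-195 \right)}}{36053 + E} = \frac{-17449 + \frac{-121 - - 195 \left(1 + 2 \left(-195\right)\right)}{10 \left(-195\right)}}{36053 - 24645} = \frac{-17449 + \frac{1}{10} \left(- \frac{1}{195}\right) \left(-121 - - 195 \left(1 - 390\right)\right)}{11408} = \left(-17449 + \frac{1}{10} \left(- \frac{1}{195}\right) \left(-121 - \left(-195\right) \left(-389\right)\right)\right) \frac{1}{11408} = \left(-17449 + \frac{1}{10} \left(- \frac{1}{195}\right) \left(-121 - 75855\right)\right) \frac{1}{11408} = \left(-17449 + \frac{1}{10} \left(- \frac{1}{195}\right) \left(-75976\right)\right) \frac{1}{11408} = \left(-17449 + \frac{37988}{975}\right) \frac{1}{11408} = \left(- \frac{16974787}{975}\right) \frac{1}{11408} = - \frac{16974787}{11122800}$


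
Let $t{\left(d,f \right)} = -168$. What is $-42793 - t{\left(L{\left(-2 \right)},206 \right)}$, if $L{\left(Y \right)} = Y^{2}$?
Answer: $-42625$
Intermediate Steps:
$-42793 - t{\left(L{\left(-2 \right)},206 \right)} = -42793 - -168 = -42793 + 168 = -42625$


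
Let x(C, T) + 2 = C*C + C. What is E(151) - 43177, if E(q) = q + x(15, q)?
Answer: -42788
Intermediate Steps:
x(C, T) = -2 + C + C**2 (x(C, T) = -2 + (C*C + C) = -2 + (C**2 + C) = -2 + (C + C**2) = -2 + C + C**2)
E(q) = 238 + q (E(q) = q + (-2 + 15 + 15**2) = q + (-2 + 15 + 225) = q + 238 = 238 + q)
E(151) - 43177 = (238 + 151) - 43177 = 389 - 43177 = -42788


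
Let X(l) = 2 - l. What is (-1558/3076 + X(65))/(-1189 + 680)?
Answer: 97673/782842 ≈ 0.12477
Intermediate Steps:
(-1558/3076 + X(65))/(-1189 + 680) = (-1558/3076 + (2 - 1*65))/(-1189 + 680) = (-1558*1/3076 + (2 - 65))/(-509) = (-779/1538 - 63)*(-1/509) = -97673/1538*(-1/509) = 97673/782842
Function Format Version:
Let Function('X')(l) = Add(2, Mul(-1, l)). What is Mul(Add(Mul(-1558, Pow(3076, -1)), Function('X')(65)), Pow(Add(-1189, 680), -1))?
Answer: Rational(97673, 782842) ≈ 0.12477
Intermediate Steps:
Mul(Add(Mul(-1558, Pow(3076, -1)), Function('X')(65)), Pow(Add(-1189, 680), -1)) = Mul(Add(Mul(-1558, Pow(3076, -1)), Add(2, Mul(-1, 65))), Pow(Add(-1189, 680), -1)) = Mul(Add(Mul(-1558, Rational(1, 3076)), Add(2, -65)), Pow(-509, -1)) = Mul(Add(Rational(-779, 1538), -63), Rational(-1, 509)) = Mul(Rational(-97673, 1538), Rational(-1, 509)) = Rational(97673, 782842)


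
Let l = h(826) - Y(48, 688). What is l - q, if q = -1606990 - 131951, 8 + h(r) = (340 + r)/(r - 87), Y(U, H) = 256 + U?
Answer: 1284847997/739 ≈ 1.7386e+6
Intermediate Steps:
h(r) = -8 + (340 + r)/(-87 + r) (h(r) = -8 + (340 + r)/(r - 87) = -8 + (340 + r)/(-87 + r))
q = -1738941
l = -229402/739 (l = 7*(148 - 1*826)/(-87 + 826) - (256 + 48) = 7*(148 - 826)/739 - 1*304 = 7*(1/739)*(-678) - 304 = -4746/739 - 304 = -229402/739 ≈ -310.42)
l - q = -229402/739 - 1*(-1738941) = -229402/739 + 1738941 = 1284847997/739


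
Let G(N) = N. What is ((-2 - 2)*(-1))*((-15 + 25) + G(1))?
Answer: 44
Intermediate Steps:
((-2 - 2)*(-1))*((-15 + 25) + G(1)) = ((-2 - 2)*(-1))*((-15 + 25) + 1) = (-4*(-1))*(10 + 1) = 4*11 = 44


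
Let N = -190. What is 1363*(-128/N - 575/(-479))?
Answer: 116238003/45505 ≈ 2554.4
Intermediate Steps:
1363*(-128/N - 575/(-479)) = 1363*(-128/(-190) - 575/(-479)) = 1363*(-128*(-1/190) - 575*(-1/479)) = 1363*(64/95 + 575/479) = 1363*(85281/45505) = 116238003/45505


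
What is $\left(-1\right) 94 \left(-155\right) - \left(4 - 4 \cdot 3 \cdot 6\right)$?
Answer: $14638$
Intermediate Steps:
$\left(-1\right) 94 \left(-155\right) - \left(4 - 4 \cdot 3 \cdot 6\right) = \left(-94\right) \left(-155\right) + \left(12 \cdot 6 - 4\right) = 14570 + \left(72 - 4\right) = 14570 + 68 = 14638$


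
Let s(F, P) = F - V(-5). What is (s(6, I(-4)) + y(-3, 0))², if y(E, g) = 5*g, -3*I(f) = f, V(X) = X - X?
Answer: 36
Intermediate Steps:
V(X) = 0
I(f) = -f/3
s(F, P) = F (s(F, P) = F - 1*0 = F + 0 = F)
(s(6, I(-4)) + y(-3, 0))² = (6 + 5*0)² = (6 + 0)² = 6² = 36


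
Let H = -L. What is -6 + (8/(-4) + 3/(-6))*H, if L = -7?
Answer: -47/2 ≈ -23.500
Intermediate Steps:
H = 7 (H = -1*(-7) = 7)
-6 + (8/(-4) + 3/(-6))*H = -6 + (8/(-4) + 3/(-6))*7 = -6 + (8*(-¼) + 3*(-⅙))*7 = -6 + (-2 - ½)*7 = -6 - 5/2*7 = -6 - 35/2 = -47/2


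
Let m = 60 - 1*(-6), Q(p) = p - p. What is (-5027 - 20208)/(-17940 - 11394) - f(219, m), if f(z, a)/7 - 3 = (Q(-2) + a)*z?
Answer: -2968546231/29334 ≈ -1.0120e+5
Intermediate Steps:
Q(p) = 0
m = 66 (m = 60 + 6 = 66)
f(z, a) = 21 + 7*a*z (f(z, a) = 21 + 7*((0 + a)*z) = 21 + 7*(a*z) = 21 + 7*a*z)
(-5027 - 20208)/(-17940 - 11394) - f(219, m) = (-5027 - 20208)/(-17940 - 11394) - (21 + 7*66*219) = -25235/(-29334) - (21 + 101178) = -25235*(-1/29334) - 1*101199 = 25235/29334 - 101199 = -2968546231/29334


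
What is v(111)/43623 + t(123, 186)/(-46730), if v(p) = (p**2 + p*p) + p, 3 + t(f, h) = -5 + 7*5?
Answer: 10410179/18364890 ≈ 0.56685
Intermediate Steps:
t(f, h) = 27 (t(f, h) = -3 + (-5 + 7*5) = -3 + (-5 + 35) = -3 + 30 = 27)
v(p) = p + 2*p**2 (v(p) = (p**2 + p**2) + p = 2*p**2 + p = p + 2*p**2)
v(111)/43623 + t(123, 186)/(-46730) = (111*(1 + 2*111))/43623 + 27/(-46730) = (111*(1 + 222))*(1/43623) + 27*(-1/46730) = (111*223)*(1/43623) - 27/46730 = 24753*(1/43623) - 27/46730 = 223/393 - 27/46730 = 10410179/18364890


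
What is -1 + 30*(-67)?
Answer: -2011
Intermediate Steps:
-1 + 30*(-67) = -1 - 2010 = -2011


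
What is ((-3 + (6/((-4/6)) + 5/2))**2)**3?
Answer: 47045881/64 ≈ 7.3509e+5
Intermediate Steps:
((-3 + (6/((-4/6)) + 5/2))**2)**3 = ((-3 + (6/((-4*1/6)) + 5*(1/2)))**2)**3 = ((-3 + (6/(-2/3) + 5/2))**2)**3 = ((-3 + (6*(-3/2) + 5/2))**2)**3 = ((-3 + (-9 + 5/2))**2)**3 = ((-3 - 13/2)**2)**3 = ((-19/2)**2)**3 = (361/4)**3 = 47045881/64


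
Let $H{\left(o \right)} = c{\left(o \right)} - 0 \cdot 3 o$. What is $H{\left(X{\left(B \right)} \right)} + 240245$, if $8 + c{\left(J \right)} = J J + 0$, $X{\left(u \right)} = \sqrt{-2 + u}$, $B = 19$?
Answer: $240254$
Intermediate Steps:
$c{\left(J \right)} = -8 + J^{2}$ ($c{\left(J \right)} = -8 + \left(J J + 0\right) = -8 + \left(J^{2} + 0\right) = -8 + J^{2}$)
$H{\left(o \right)} = -8 + o^{2}$ ($H{\left(o \right)} = \left(-8 + o^{2}\right) - 0 \cdot 3 o = \left(-8 + o^{2}\right) - 0 o = \left(-8 + o^{2}\right) - 0 = \left(-8 + o^{2}\right) + 0 = -8 + o^{2}$)
$H{\left(X{\left(B \right)} \right)} + 240245 = \left(-8 + \left(\sqrt{-2 + 19}\right)^{2}\right) + 240245 = \left(-8 + \left(\sqrt{17}\right)^{2}\right) + 240245 = \left(-8 + 17\right) + 240245 = 9 + 240245 = 240254$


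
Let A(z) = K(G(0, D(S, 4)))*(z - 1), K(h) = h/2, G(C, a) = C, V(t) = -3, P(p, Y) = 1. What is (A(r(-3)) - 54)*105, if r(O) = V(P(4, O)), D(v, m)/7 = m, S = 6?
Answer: -5670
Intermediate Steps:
D(v, m) = 7*m
K(h) = h/2 (K(h) = h*(1/2) = h/2)
r(O) = -3
A(z) = 0 (A(z) = ((1/2)*0)*(z - 1) = 0*(-1 + z) = 0)
(A(r(-3)) - 54)*105 = (0 - 54)*105 = -54*105 = -5670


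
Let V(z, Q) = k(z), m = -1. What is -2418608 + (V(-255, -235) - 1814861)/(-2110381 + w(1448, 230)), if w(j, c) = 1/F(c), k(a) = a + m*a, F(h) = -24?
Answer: -122500383733496/50649145 ≈ -2.4186e+6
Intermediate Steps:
k(a) = 0 (k(a) = a - a = 0)
w(j, c) = -1/24 (w(j, c) = 1/(-24) = -1/24)
V(z, Q) = 0
-2418608 + (V(-255, -235) - 1814861)/(-2110381 + w(1448, 230)) = -2418608 + (0 - 1814861)/(-2110381 - 1/24) = -2418608 - 1814861/(-50649145/24) = -2418608 - 1814861*(-24/50649145) = -2418608 + 43556664/50649145 = -122500383733496/50649145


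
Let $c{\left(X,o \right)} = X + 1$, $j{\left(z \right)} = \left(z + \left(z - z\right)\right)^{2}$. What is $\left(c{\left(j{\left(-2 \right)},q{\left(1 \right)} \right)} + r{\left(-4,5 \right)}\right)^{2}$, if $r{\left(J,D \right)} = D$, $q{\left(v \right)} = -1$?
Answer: $100$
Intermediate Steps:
$j{\left(z \right)} = z^{2}$ ($j{\left(z \right)} = \left(z + 0\right)^{2} = z^{2}$)
$c{\left(X,o \right)} = 1 + X$
$\left(c{\left(j{\left(-2 \right)},q{\left(1 \right)} \right)} + r{\left(-4,5 \right)}\right)^{2} = \left(\left(1 + \left(-2\right)^{2}\right) + 5\right)^{2} = \left(\left(1 + 4\right) + 5\right)^{2} = \left(5 + 5\right)^{2} = 10^{2} = 100$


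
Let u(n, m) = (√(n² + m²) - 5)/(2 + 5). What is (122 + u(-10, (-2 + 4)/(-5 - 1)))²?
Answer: (2547 + √901)²/441 ≈ 15059.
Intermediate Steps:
u(n, m) = -5/7 + √(m² + n²)/7 (u(n, m) = (√(m² + n²) - 5)/7 = (-5 + √(m² + n²))*(⅐) = -5/7 + √(m² + n²)/7)
(122 + u(-10, (-2 + 4)/(-5 - 1)))² = (122 + (-5/7 + √(((-2 + 4)/(-5 - 1))² + (-10)²)/7))² = (122 + (-5/7 + √((2/(-6))² + 100)/7))² = (122 + (-5/7 + √((2*(-⅙))² + 100)/7))² = (122 + (-5/7 + √((-⅓)² + 100)/7))² = (122 + (-5/7 + √(⅑ + 100)/7))² = (122 + (-5/7 + √(901/9)/7))² = (122 + (-5/7 + (√901/3)/7))² = (122 + (-5/7 + √901/21))² = (849/7 + √901/21)²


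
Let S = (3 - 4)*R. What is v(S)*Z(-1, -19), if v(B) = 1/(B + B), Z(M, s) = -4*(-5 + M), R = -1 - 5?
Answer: 2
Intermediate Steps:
R = -6
Z(M, s) = 20 - 4*M
S = 6 (S = (3 - 4)*(-6) = -1*(-6) = 6)
v(B) = 1/(2*B)
v(S)*Z(-1, -19) = ((½)/6)*(20 - 4*(-1)) = ((½)*(⅙))*(20 + 4) = (1/12)*24 = 2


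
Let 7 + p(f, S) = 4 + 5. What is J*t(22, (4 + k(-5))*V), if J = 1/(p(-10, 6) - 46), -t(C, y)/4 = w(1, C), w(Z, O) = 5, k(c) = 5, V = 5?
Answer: 5/11 ≈ 0.45455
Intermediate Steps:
t(C, y) = -20 (t(C, y) = -4*5 = -20)
p(f, S) = 2 (p(f, S) = -7 + (4 + 5) = -7 + 9 = 2)
J = -1/44 (J = 1/(2 - 46) = 1/(-44) = -1/44 ≈ -0.022727)
J*t(22, (4 + k(-5))*V) = -1/44*(-20) = 5/11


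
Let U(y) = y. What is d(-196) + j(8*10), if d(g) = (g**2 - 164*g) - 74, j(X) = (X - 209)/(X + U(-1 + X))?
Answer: 3735715/53 ≈ 70485.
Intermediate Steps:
j(X) = (-209 + X)/(-1 + 2*X) (j(X) = (X - 209)/(X + (-1 + X)) = (-209 + X)/(-1 + 2*X))
d(g) = -74 + g**2 - 164*g
d(-196) + j(8*10) = (-74 + (-196)**2 - 164*(-196)) + (-209 + 8*10)/(-1 + 2*(8*10)) = (-74 + 38416 + 32144) + (-209 + 80)/(-1 + 2*80) = 70486 - 129/(-1 + 160) = 70486 - 129/159 = 70486 + (1/159)*(-129) = 70486 - 43/53 = 3735715/53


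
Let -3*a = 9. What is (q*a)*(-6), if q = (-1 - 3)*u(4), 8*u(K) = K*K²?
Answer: -576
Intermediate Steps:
u(K) = K³/8 (u(K) = (K*K²)/8 = K³/8)
a = -3 (a = -⅓*9 = -3)
q = -32 (q = (-1 - 3)*((⅛)*4³) = -64/2 = -4*8 = -32)
(q*a)*(-6) = -32*(-3)*(-6) = 96*(-6) = -576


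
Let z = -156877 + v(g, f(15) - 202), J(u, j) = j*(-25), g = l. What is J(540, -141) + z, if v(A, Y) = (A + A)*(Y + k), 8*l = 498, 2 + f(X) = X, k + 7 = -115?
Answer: -384143/2 ≈ -1.9207e+5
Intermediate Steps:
k = -122 (k = -7 - 115 = -122)
f(X) = -2 + X
l = 249/4 (l = (⅛)*498 = 249/4 ≈ 62.250)
g = 249/4 ≈ 62.250
J(u, j) = -25*j
v(A, Y) = 2*A*(-122 + Y) (v(A, Y) = (A + A)*(Y - 122) = (2*A)*(-122 + Y) = 2*A*(-122 + Y))
z = -391193/2 (z = -156877 + 2*(249/4)*(-122 + ((-2 + 15) - 202)) = -156877 + 2*(249/4)*(-122 + (13 - 202)) = -156877 + 2*(249/4)*(-122 - 189) = -156877 + 2*(249/4)*(-311) = -156877 - 77439/2 = -391193/2 ≈ -1.9560e+5)
J(540, -141) + z = -25*(-141) - 391193/2 = 3525 - 391193/2 = -384143/2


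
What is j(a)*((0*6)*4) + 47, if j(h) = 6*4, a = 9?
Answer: 47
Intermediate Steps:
j(h) = 24
j(a)*((0*6)*4) + 47 = 24*((0*6)*4) + 47 = 24*(0*4) + 47 = 24*0 + 47 = 0 + 47 = 47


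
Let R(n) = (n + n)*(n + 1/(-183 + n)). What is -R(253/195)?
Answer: -2258346563/673650900 ≈ -3.3524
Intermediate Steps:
R(n) = 2*n*(n + 1/(-183 + n)) (R(n) = (2*n)*(n + 1/(-183 + n)) = 2*n*(n + 1/(-183 + n)))
-R(253/195) = -2*253/195*(1 + (253/195)**2 - 46299/195)/(-183 + 253/195) = -2*253*(1/195)*(1 + (253*(1/195))**2 - 46299/195)/(-183 + 253*(1/195)) = -2*253*(1 + (253/195)**2 - 183*253/195)/(195*(-183 + 253/195)) = -2*253*(1 + 64009/38025 - 15433/65)/(195*(-35432/195)) = -2*253*(-195)*(-8926271)/(195*35432*38025) = -1*2258346563/673650900 = -2258346563/673650900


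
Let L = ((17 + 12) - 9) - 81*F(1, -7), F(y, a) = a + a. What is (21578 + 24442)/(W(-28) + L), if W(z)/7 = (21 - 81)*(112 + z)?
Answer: -23010/17063 ≈ -1.3485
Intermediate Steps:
F(y, a) = 2*a
L = 1154 (L = ((17 + 12) - 9) - 162*(-7) = (29 - 9) - 81*(-14) = 20 + 1134 = 1154)
W(z) = -47040 - 420*z (W(z) = 7*((21 - 81)*(112 + z)) = 7*(-60*(112 + z)) = 7*(-6720 - 60*z) = -47040 - 420*z)
(21578 + 24442)/(W(-28) + L) = (21578 + 24442)/((-47040 - 420*(-28)) + 1154) = 46020/((-47040 + 11760) + 1154) = 46020/(-35280 + 1154) = 46020/(-34126) = 46020*(-1/34126) = -23010/17063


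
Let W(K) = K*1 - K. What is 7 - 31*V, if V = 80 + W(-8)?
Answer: -2473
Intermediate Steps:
W(K) = 0 (W(K) = K - K = 0)
V = 80 (V = 80 + 0 = 80)
7 - 31*V = 7 - 31*80 = 7 - 2480 = -2473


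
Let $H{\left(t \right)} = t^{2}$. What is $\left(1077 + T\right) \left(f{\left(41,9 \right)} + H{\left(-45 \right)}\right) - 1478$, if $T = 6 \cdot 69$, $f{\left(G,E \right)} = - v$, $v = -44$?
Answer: $3083401$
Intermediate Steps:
$f{\left(G,E \right)} = 44$ ($f{\left(G,E \right)} = \left(-1\right) \left(-44\right) = 44$)
$T = 414$
$\left(1077 + T\right) \left(f{\left(41,9 \right)} + H{\left(-45 \right)}\right) - 1478 = \left(1077 + 414\right) \left(44 + \left(-45\right)^{2}\right) - 1478 = 1491 \left(44 + 2025\right) - 1478 = 1491 \cdot 2069 - 1478 = 3084879 - 1478 = 3083401$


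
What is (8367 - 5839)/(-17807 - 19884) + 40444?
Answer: 1524372276/37691 ≈ 40444.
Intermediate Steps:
(8367 - 5839)/(-17807 - 19884) + 40444 = 2528/(-37691) + 40444 = 2528*(-1/37691) + 40444 = -2528/37691 + 40444 = 1524372276/37691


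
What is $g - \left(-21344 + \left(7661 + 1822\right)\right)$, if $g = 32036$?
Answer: $43897$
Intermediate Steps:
$g - \left(-21344 + \left(7661 + 1822\right)\right) = 32036 - \left(-21344 + \left(7661 + 1822\right)\right) = 32036 - \left(-21344 + 9483\right) = 32036 - -11861 = 32036 + 11861 = 43897$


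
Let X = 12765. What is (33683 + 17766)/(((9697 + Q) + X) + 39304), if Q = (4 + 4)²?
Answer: 51449/61830 ≈ 0.83210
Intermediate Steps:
Q = 64 (Q = 8² = 64)
(33683 + 17766)/(((9697 + Q) + X) + 39304) = (33683 + 17766)/(((9697 + 64) + 12765) + 39304) = 51449/((9761 + 12765) + 39304) = 51449/(22526 + 39304) = 51449/61830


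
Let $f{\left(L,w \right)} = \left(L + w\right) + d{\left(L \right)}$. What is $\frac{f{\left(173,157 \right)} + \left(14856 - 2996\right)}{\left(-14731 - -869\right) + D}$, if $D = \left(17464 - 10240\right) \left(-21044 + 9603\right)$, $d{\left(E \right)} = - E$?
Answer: $- \frac{12017}{82663646} \approx -0.00014537$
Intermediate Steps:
$f{\left(L,w \right)} = w$ ($f{\left(L,w \right)} = \left(L + w\right) - L = w$)
$D = -82649784$ ($D = 7224 \left(-11441\right) = -82649784$)
$\frac{f{\left(173,157 \right)} + \left(14856 - 2996\right)}{\left(-14731 - -869\right) + D} = \frac{157 + \left(14856 - 2996\right)}{\left(-14731 - -869\right) - 82649784} = \frac{157 + \left(14856 - 2996\right)}{\left(-14731 + 869\right) - 82649784} = \frac{157 + 11860}{-13862 - 82649784} = \frac{12017}{-82663646} = 12017 \left(- \frac{1}{82663646}\right) = - \frac{12017}{82663646}$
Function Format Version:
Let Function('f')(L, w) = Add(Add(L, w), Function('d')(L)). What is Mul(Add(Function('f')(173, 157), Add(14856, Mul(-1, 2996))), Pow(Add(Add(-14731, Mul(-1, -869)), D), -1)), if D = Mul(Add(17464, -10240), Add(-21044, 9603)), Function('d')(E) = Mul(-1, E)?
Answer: Rational(-12017, 82663646) ≈ -0.00014537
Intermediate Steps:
Function('f')(L, w) = w (Function('f')(L, w) = Add(Add(L, w), Mul(-1, L)) = w)
D = -82649784 (D = Mul(7224, -11441) = -82649784)
Mul(Add(Function('f')(173, 157), Add(14856, Mul(-1, 2996))), Pow(Add(Add(-14731, Mul(-1, -869)), D), -1)) = Mul(Add(157, Add(14856, Mul(-1, 2996))), Pow(Add(Add(-14731, Mul(-1, -869)), -82649784), -1)) = Mul(Add(157, Add(14856, -2996)), Pow(Add(Add(-14731, 869), -82649784), -1)) = Mul(Add(157, 11860), Pow(Add(-13862, -82649784), -1)) = Mul(12017, Pow(-82663646, -1)) = Mul(12017, Rational(-1, 82663646)) = Rational(-12017, 82663646)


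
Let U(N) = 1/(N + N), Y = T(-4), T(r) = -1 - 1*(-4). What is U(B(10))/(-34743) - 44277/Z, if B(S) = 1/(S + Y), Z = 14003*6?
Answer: -256476988/486506229 ≈ -0.52718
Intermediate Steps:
Z = 84018
T(r) = 3 (T(r) = -1 + 4 = 3)
Y = 3
B(S) = 1/(3 + S) (B(S) = 1/(S + 3) = 1/(3 + S))
U(N) = 1/(2*N)
U(B(10))/(-34743) - 44277/Z = (1/(2*(1/(3 + 10))))/(-34743) - 44277/84018 = (1/(2*(1/13)))*(-1/34743) - 44277*1/84018 = (1/(2*(1/13)))*(-1/34743) - 14759/28006 = ((½)*13)*(-1/34743) - 14759/28006 = (13/2)*(-1/34743) - 14759/28006 = -13/69486 - 14759/28006 = -256476988/486506229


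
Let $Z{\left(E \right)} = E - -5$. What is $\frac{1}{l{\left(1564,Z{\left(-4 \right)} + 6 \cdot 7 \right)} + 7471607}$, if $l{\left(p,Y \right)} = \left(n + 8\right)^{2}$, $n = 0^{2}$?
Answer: $\frac{1}{7471671} \approx 1.3384 \cdot 10^{-7}$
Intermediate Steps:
$Z{\left(E \right)} = 5 + E$ ($Z{\left(E \right)} = E + 5 = 5 + E$)
$n = 0$
$l{\left(p,Y \right)} = 64$ ($l{\left(p,Y \right)} = \left(0 + 8\right)^{2} = 8^{2} = 64$)
$\frac{1}{l{\left(1564,Z{\left(-4 \right)} + 6 \cdot 7 \right)} + 7471607} = \frac{1}{64 + 7471607} = \frac{1}{7471671}$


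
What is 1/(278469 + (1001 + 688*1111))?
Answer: 1/1043838 ≈ 9.5800e-7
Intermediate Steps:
1/(278469 + (1001 + 688*1111)) = 1/(278469 + (1001 + 764368)) = 1/(278469 + 765369) = 1/1043838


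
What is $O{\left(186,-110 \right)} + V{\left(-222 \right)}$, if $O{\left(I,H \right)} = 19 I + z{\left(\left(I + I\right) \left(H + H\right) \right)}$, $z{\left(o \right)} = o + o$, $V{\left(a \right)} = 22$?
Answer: $-160124$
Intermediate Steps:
$z{\left(o \right)} = 2 o$
$O{\left(I,H \right)} = 19 I + 8 H I$ ($O{\left(I,H \right)} = 19 I + 2 \left(I + I\right) \left(H + H\right) = 19 I + 2 \cdot 2 I 2 H = 19 I + 2 \cdot 4 H I = 19 I + 8 H I$)
$O{\left(186,-110 \right)} + V{\left(-222 \right)} = 186 \left(19 + 8 \left(-110\right)\right) + 22 = 186 \left(19 - 880\right) + 22 = 186 \left(-861\right) + 22 = -160146 + 22 = -160124$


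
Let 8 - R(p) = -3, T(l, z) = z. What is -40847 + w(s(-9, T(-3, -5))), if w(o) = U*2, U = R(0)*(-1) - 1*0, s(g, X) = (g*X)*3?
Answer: -40869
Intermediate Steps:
s(g, X) = 3*X*g (s(g, X) = (X*g)*3 = 3*X*g)
R(p) = 11 (R(p) = 8 - 1*(-3) = 8 + 3 = 11)
U = -11 (U = 11*(-1) - 1*0 = -11 + 0 = -11)
w(o) = -22 (w(o) = -11*2 = -22)
-40847 + w(s(-9, T(-3, -5))) = -40847 - 22 = -40869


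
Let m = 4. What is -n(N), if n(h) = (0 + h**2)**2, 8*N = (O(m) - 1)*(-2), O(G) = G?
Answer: -81/256 ≈ -0.31641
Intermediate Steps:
N = -3/4 (N = ((4 - 1)*(-2))/8 = (3*(-2))/8 = (1/8)*(-6) = -3/4 ≈ -0.75000)
n(h) = h**4 (n(h) = (h**2)**2 = h**4)
-n(N) = -(-3/4)**4 = -1*81/256 = -81/256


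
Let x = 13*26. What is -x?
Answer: -338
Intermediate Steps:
x = 338
-x = -1*338 = -338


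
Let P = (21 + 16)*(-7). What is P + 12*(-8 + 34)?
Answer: 53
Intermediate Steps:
P = -259 (P = 37*(-7) = -259)
P + 12*(-8 + 34) = -259 + 12*(-8 + 34) = -259 + 12*26 = -259 + 312 = 53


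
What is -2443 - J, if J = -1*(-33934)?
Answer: -36377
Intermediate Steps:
J = 33934
-2443 - J = -2443 - 1*33934 = -2443 - 33934 = -36377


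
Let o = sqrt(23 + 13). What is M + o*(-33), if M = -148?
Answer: -346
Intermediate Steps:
o = 6 (o = sqrt(36) = 6)
M + o*(-33) = -148 + 6*(-33) = -148 - 198 = -346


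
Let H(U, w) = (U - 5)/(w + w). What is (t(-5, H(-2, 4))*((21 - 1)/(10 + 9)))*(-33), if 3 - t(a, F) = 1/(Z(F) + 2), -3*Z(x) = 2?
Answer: -1485/19 ≈ -78.158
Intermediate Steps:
Z(x) = -2/3 (Z(x) = -1/3*2 = -2/3)
H(U, w) = (-5 + U)/(2*w) (H(U, w) = (-5 + U)/((2*w)) = (-5 + U)*(1/(2*w)) = (-5 + U)/(2*w))
t(a, F) = 9/4 (t(a, F) = 3 - 1/(-2/3 + 2) = 3 - 1/4/3 = 3 - 1*3/4 = 3 - 3/4 = 9/4)
(t(-5, H(-2, 4))*((21 - 1)/(10 + 9)))*(-33) = (9*((21 - 1)/(10 + 9))/4)*(-33) = (9*(20/19)/4)*(-33) = (9*(20*(1/19))/4)*(-33) = ((9/4)*(20/19))*(-33) = (45/19)*(-33) = -1485/19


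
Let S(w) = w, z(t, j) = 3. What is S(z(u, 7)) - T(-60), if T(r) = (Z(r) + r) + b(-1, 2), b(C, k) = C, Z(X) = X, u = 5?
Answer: 124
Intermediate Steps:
T(r) = -1 + 2*r (T(r) = (r + r) - 1 = 2*r - 1 = -1 + 2*r)
S(z(u, 7)) - T(-60) = 3 - (-1 + 2*(-60)) = 3 - (-1 - 120) = 3 - 1*(-121) = 3 + 121 = 124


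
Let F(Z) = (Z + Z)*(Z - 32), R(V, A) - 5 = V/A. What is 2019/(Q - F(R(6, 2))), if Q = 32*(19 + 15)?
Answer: 2019/1472 ≈ 1.3716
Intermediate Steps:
R(V, A) = 5 + V/A
Q = 1088 (Q = 32*34 = 1088)
F(Z) = 2*Z*(-32 + Z) (F(Z) = (2*Z)*(-32 + Z) = 2*Z*(-32 + Z))
2019/(Q - F(R(6, 2))) = 2019/(1088 - 2*(5 + 6/2)*(-32 + (5 + 6/2))) = 2019/(1088 - 2*(5 + 6*(1/2))*(-32 + (5 + 6*(1/2)))) = 2019/(1088 - 2*(5 + 3)*(-32 + (5 + 3))) = 2019/(1088 - 2*8*(-32 + 8)) = 2019/(1088 - 2*8*(-24)) = 2019/(1088 - 1*(-384)) = 2019/(1088 + 384) = 2019/1472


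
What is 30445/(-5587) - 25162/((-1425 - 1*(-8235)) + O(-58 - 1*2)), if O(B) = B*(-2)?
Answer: -175781972/19358955 ≈ -9.0801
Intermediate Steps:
O(B) = -2*B
30445/(-5587) - 25162/((-1425 - 1*(-8235)) + O(-58 - 1*2)) = 30445/(-5587) - 25162/((-1425 - 1*(-8235)) - 2*(-58 - 1*2)) = 30445*(-1/5587) - 25162/((-1425 + 8235) - 2*(-58 - 2)) = -30445/5587 - 25162/(6810 - 2*(-60)) = -30445/5587 - 25162/(6810 + 120) = -30445/5587 - 25162/6930 = -30445/5587 - 25162*1/6930 = -30445/5587 - 12581/3465 = -175781972/19358955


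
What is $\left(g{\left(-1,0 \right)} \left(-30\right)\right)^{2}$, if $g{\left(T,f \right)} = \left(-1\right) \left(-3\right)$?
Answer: $8100$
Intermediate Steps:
$g{\left(T,f \right)} = 3$
$\left(g{\left(-1,0 \right)} \left(-30\right)\right)^{2} = \left(3 \left(-30\right)\right)^{2} = \left(-90\right)^{2} = 8100$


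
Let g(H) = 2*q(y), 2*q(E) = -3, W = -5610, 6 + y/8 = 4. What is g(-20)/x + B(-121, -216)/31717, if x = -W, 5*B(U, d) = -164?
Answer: -93053/59310790 ≈ -0.0015689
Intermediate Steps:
y = -16 (y = -48 + 8*4 = -48 + 32 = -16)
q(E) = -3/2 (q(E) = (½)*(-3) = -3/2)
B(U, d) = -164/5 (B(U, d) = (⅕)*(-164) = -164/5)
x = 5610 (x = -1*(-5610) = 5610)
g(H) = -3 (g(H) = 2*(-3/2) = -3)
g(-20)/x + B(-121, -216)/31717 = -3/5610 - 164/5/31717 = -3*1/5610 - 164/5*1/31717 = -1/1870 - 164/158585 = -93053/59310790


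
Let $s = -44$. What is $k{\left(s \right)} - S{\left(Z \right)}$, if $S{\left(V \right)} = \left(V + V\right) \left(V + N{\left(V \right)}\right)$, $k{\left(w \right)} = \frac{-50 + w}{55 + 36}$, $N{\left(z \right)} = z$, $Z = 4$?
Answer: $- \frac{5918}{91} \approx -65.033$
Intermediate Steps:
$k{\left(w \right)} = - \frac{50}{91} + \frac{w}{91}$ ($k{\left(w \right)} = \frac{-50 + w}{91} = \left(-50 + w\right) \frac{1}{91} = - \frac{50}{91} + \frac{w}{91}$)
$S{\left(V \right)} = 4 V^{2}$ ($S{\left(V \right)} = \left(V + V\right) \left(V + V\right) = 2 V 2 V = 4 V^{2}$)
$k{\left(s \right)} - S{\left(Z \right)} = \left(- \frac{50}{91} + \frac{1}{91} \left(-44\right)\right) - 4 \cdot 4^{2} = \left(- \frac{50}{91} - \frac{44}{91}\right) - 4 \cdot 16 = - \frac{94}{91} - 64 = - \frac{5918}{91}$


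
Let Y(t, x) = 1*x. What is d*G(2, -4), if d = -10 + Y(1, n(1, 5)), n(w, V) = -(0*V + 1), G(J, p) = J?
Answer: -22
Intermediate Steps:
n(w, V) = -1 (n(w, V) = -(0 + 1) = -1*1 = -1)
Y(t, x) = x
d = -11 (d = -10 - 1 = -11)
d*G(2, -4) = -11*2 = -22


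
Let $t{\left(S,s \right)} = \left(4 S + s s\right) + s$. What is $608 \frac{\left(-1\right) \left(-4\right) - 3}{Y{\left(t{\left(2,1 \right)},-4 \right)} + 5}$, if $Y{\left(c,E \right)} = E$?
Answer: $608$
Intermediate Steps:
$t{\left(S,s \right)} = s + s^{2} + 4 S$ ($t{\left(S,s \right)} = \left(4 S + s^{2}\right) + s = \left(s^{2} + 4 S\right) + s = s + s^{2} + 4 S$)
$608 \frac{\left(-1\right) \left(-4\right) - 3}{Y{\left(t{\left(2,1 \right)},-4 \right)} + 5} = 608 \frac{\left(-1\right) \left(-4\right) - 3}{-4 + 5} = 608 \frac{4 - 3}{1} = 608 \cdot 1 \cdot 1 = 608 \cdot 1 = 608$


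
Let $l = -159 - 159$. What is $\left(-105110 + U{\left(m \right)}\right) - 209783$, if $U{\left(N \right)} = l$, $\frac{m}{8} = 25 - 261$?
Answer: $-315211$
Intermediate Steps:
$m = -1888$ ($m = 8 \left(25 - 261\right) = 8 \left(-236\right) = -1888$)
$l = -318$ ($l = -159 - 159 = -318$)
$U{\left(N \right)} = -318$
$\left(-105110 + U{\left(m \right)}\right) - 209783 = \left(-105110 - 318\right) - 209783 = -105428 - 209783 = -315211$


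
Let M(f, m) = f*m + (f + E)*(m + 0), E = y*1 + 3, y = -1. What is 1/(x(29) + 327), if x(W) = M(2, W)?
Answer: 1/501 ≈ 0.0019960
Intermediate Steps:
E = 2 (E = -1*1 + 3 = -1 + 3 = 2)
M(f, m) = f*m + m*(2 + f) (M(f, m) = f*m + (f + 2)*(m + 0) = f*m + (2 + f)*m = f*m + m*(2 + f))
x(W) = 6*W (x(W) = 2*W*(1 + 2) = 2*W*3 = 6*W)
1/(x(29) + 327) = 1/(6*29 + 327) = 1/(174 + 327) = 1/501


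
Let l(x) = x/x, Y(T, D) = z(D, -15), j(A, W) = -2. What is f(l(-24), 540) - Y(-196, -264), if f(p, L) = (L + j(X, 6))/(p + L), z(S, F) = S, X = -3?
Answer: 143362/541 ≈ 264.99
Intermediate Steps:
Y(T, D) = D
l(x) = 1
f(p, L) = (-2 + L)/(L + p) (f(p, L) = (L - 2)/(p + L) = (-2 + L)/(L + p))
f(l(-24), 540) - Y(-196, -264) = (-2 + 540)/(540 + 1) - 1*(-264) = 538/541 + 264 = 143362/541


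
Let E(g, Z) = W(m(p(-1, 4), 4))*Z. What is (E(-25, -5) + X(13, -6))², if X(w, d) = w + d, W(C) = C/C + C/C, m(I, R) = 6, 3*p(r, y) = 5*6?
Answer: 9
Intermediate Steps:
p(r, y) = 10 (p(r, y) = (5*6)/3 = (⅓)*30 = 10)
W(C) = 2 (W(C) = 1 + 1 = 2)
E(g, Z) = 2*Z
X(w, d) = d + w
(E(-25, -5) + X(13, -6))² = (2*(-5) + (-6 + 13))² = (-10 + 7)² = (-3)² = 9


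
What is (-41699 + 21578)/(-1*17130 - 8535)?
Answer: 6707/8555 ≈ 0.78399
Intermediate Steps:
(-41699 + 21578)/(-1*17130 - 8535) = -20121/(-17130 - 8535) = -20121/(-25665) = -20121*(-1/25665) = 6707/8555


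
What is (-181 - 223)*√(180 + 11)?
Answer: -404*√191 ≈ -5583.4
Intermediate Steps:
(-181 - 223)*√(180 + 11) = -404*√191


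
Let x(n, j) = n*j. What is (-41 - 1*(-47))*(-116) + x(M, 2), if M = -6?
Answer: -708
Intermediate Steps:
x(n, j) = j*n
(-41 - 1*(-47))*(-116) + x(M, 2) = (-41 - 1*(-47))*(-116) + 2*(-6) = (-41 + 47)*(-116) - 12 = 6*(-116) - 12 = -696 - 12 = -708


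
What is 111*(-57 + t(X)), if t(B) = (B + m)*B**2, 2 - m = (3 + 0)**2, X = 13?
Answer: 106227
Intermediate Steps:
m = -7 (m = 2 - (3 + 0)**2 = 2 - 1*3**2 = 2 - 1*9 = 2 - 9 = -7)
t(B) = B**2*(-7 + B) (t(B) = (B - 7)*B**2 = (-7 + B)*B**2 = B**2*(-7 + B))
111*(-57 + t(X)) = 111*(-57 + 13**2*(-7 + 13)) = 111*(-57 + 169*6) = 111*(-57 + 1014) = 111*957 = 106227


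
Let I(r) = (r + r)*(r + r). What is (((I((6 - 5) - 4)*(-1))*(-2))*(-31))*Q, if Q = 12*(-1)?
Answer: 26784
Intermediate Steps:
I(r) = 4*r**2 (I(r) = (2*r)*(2*r) = 4*r**2)
Q = -12
(((I((6 - 5) - 4)*(-1))*(-2))*(-31))*Q = ((((4*((6 - 5) - 4)**2)*(-1))*(-2))*(-31))*(-12) = ((((4*(1 - 4)**2)*(-1))*(-2))*(-31))*(-12) = ((((4*(-3)**2)*(-1))*(-2))*(-31))*(-12) = ((((4*9)*(-1))*(-2))*(-31))*(-12) = (((36*(-1))*(-2))*(-31))*(-12) = (-36*(-2)*(-31))*(-12) = (72*(-31))*(-12) = -2232*(-12) = 26784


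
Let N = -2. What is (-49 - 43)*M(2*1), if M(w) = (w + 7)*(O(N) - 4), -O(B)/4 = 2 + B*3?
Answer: -9936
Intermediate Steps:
O(B) = -8 - 12*B (O(B) = -4*(2 + B*3) = -4*(2 + 3*B) = -8 - 12*B)
M(w) = 84 + 12*w (M(w) = (w + 7)*((-8 - 12*(-2)) - 4) = (7 + w)*((-8 + 24) - 4) = (7 + w)*(16 - 4) = (7 + w)*12 = 84 + 12*w)
(-49 - 43)*M(2*1) = (-49 - 43)*(84 + 12*(2*1)) = -92*(84 + 12*2) = -92*(84 + 24) = -92*108 = -9936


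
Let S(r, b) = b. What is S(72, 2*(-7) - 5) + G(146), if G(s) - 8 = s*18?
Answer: 2617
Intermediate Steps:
G(s) = 8 + 18*s (G(s) = 8 + s*18 = 8 + 18*s)
S(72, 2*(-7) - 5) + G(146) = (2*(-7) - 5) + (8 + 18*146) = (-14 - 5) + (8 + 2628) = -19 + 2636 = 2617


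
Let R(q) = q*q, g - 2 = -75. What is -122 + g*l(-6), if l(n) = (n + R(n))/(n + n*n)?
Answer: -195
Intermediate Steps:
g = -73 (g = 2 - 75 = -73)
R(q) = q²
l(n) = 1 (l(n) = (n + n²)/(n + n*n) = (n + n²)/(n + n²) = 1)
-122 + g*l(-6) = -122 - 73*1 = -122 - 73 = -195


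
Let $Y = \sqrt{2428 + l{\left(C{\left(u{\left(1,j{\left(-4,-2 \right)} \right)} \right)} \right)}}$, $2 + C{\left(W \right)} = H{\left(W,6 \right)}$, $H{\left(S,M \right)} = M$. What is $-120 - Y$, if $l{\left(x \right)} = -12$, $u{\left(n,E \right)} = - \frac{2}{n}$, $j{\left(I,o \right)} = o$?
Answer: $-120 - 4 \sqrt{151} \approx -169.15$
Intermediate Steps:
$C{\left(W \right)} = 4$ ($C{\left(W \right)} = -2 + 6 = 4$)
$Y = 4 \sqrt{151}$ ($Y = \sqrt{2428 - 12} = \sqrt{2416} = 4 \sqrt{151} \approx 49.153$)
$-120 - Y = -120 - 4 \sqrt{151}$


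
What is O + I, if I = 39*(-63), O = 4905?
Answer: 2448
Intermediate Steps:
I = -2457
O + I = 4905 - 2457 = 2448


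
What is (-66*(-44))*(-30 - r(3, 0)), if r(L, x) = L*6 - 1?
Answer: -136488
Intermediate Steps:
r(L, x) = -1 + 6*L (r(L, x) = 6*L - 1 = -1 + 6*L)
(-66*(-44))*(-30 - r(3, 0)) = (-66*(-44))*(-30 - (-1 + 6*3)) = 2904*(-30 - (-1 + 18)) = 2904*(-30 - 1*17) = 2904*(-30 - 17) = 2904*(-47) = -136488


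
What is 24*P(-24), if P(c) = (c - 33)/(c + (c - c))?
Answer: 57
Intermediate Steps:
P(c) = (-33 + c)/c (P(c) = (-33 + c)/(c + 0) = (-33 + c)/c)
24*P(-24) = 24*((-33 - 24)/(-24)) = 24*(-1/24*(-57)) = 24*(19/8) = 57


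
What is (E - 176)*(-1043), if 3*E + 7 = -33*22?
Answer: 1315223/3 ≈ 4.3841e+5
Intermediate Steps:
E = -733/3 (E = -7/3 + (-33*22)/3 = -7/3 + (⅓)*(-726) = -7/3 - 242 = -733/3 ≈ -244.33)
(E - 176)*(-1043) = (-733/3 - 176)*(-1043) = -1261/3*(-1043) = 1315223/3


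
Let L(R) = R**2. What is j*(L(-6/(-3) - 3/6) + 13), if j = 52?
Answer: 793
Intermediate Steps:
j*(L(-6/(-3) - 3/6) + 13) = 52*((-6/(-3) - 3/6)**2 + 13) = 52*((-6*(-1/3) - 3*1/6)**2 + 13) = 52*((2 - 1/2)**2 + 13) = 52*((3/2)**2 + 13) = 52*(9/4 + 13) = 52*(61/4) = 793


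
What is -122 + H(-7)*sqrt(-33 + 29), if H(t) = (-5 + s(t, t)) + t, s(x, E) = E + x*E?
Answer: -122 + 60*I ≈ -122.0 + 60.0*I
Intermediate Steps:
s(x, E) = E + E*x
H(t) = -5 + t + t*(1 + t) (H(t) = (-5 + t*(1 + t)) + t = -5 + t + t*(1 + t))
-122 + H(-7)*sqrt(-33 + 29) = -122 + (-5 - 7 - 7*(1 - 7))*sqrt(-33 + 29) = -122 + (-5 - 7 - 7*(-6))*sqrt(-4) = -122 + (-5 - 7 + 42)*(2*I) = -122 + 30*(2*I) = -122 + 60*I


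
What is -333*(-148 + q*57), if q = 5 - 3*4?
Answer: 182151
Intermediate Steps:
q = -7 (q = 5 - 12 = -7)
-333*(-148 + q*57) = -333*(-148 - 7*57) = -333*(-148 - 399) = -333*(-547) = 182151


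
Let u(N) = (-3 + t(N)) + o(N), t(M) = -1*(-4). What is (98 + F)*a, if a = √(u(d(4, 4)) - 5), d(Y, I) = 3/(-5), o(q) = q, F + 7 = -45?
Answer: 46*I*√115/5 ≈ 98.659*I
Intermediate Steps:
F = -52 (F = -7 - 45 = -52)
t(M) = 4
d(Y, I) = -⅗ (d(Y, I) = 3*(-⅕) = -⅗)
u(N) = 1 + N (u(N) = (-3 + 4) + N = 1 + N)
a = I*√115/5 (a = √((1 - ⅗) - 5) = √(⅖ - 5) = √(-23/5) = I*√115/5 ≈ 2.1448*I)
(98 + F)*a = (98 - 52)*(I*√115/5) = 46*(I*√115/5) = 46*I*√115/5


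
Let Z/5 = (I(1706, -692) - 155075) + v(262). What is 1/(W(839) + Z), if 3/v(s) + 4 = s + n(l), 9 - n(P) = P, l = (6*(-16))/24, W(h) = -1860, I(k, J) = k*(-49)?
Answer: -271/323900540 ≈ -8.3668e-7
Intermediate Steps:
I(k, J) = -49*k
l = -4 (l = -96*1/24 = -4)
n(P) = 9 - P
v(s) = 3/(9 + s) (v(s) = 3/(-4 + (s + (9 - 1*(-4)))) = 3/(-4 + (s + (9 + 4))) = 3/(-4 + (s + 13)) = 3/(-4 + (13 + s)) = 3/(9 + s))
Z = -323396480/271 (Z = 5*((-49*1706 - 155075) + 3/(9 + 262)) = 5*((-83594 - 155075) + 3/271) = 5*(-238669 + 3*(1/271)) = 5*(-238669 + 3/271) = 5*(-64679296/271) = -323396480/271 ≈ -1.1933e+6)
1/(W(839) + Z) = 1/(-1860 - 323396480/271) = 1/(-323900540/271) = -271/323900540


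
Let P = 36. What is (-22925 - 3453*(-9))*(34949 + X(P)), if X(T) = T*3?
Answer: 285784664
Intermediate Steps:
X(T) = 3*T
(-22925 - 3453*(-9))*(34949 + X(P)) = (-22925 - 3453*(-9))*(34949 + 3*36) = (-22925 + 31077)*(34949 + 108) = 8152*35057 = 285784664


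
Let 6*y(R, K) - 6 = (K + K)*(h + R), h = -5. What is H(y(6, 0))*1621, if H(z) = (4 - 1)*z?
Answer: 4863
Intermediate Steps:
y(R, K) = 1 + K*(-5 + R)/3 (y(R, K) = 1 + ((K + K)*(-5 + R))/6 = 1 + ((2*K)*(-5 + R))/6 = 1 + (2*K*(-5 + R))/6 = 1 + K*(-5 + R)/3)
H(z) = 3*z
H(y(6, 0))*1621 = (3*(1 - 5/3*0 + (⅓)*0*6))*1621 = (3*(1 + 0 + 0))*1621 = (3*1)*1621 = 3*1621 = 4863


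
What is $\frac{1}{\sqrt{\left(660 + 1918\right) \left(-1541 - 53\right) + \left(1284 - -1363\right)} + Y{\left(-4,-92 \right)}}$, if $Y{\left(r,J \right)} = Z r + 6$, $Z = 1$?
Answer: $\frac{2}{4106689} - \frac{i \sqrt{4106685}}{4106689} \approx 4.8701 \cdot 10^{-7} - 0.00049346 i$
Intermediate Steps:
$Y{\left(r,J \right)} = 6 + r$ ($Y{\left(r,J \right)} = 1 r + 6 = r + 6 = 6 + r$)
$\frac{1}{\sqrt{\left(660 + 1918\right) \left(-1541 - 53\right) + \left(1284 - -1363\right)} + Y{\left(-4,-92 \right)}} = \frac{1}{\sqrt{\left(660 + 1918\right) \left(-1541 - 53\right) + \left(1284 - -1363\right)} + \left(6 - 4\right)} = \frac{1}{\sqrt{2578 \left(-1594\right) + \left(1284 + 1363\right)} + 2} = \frac{1}{\sqrt{-4109332 + 2647} + 2} = \frac{1}{\sqrt{-4106685} + 2} = \frac{1}{i \sqrt{4106685} + 2} = \frac{1}{2 + i \sqrt{4106685}}$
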